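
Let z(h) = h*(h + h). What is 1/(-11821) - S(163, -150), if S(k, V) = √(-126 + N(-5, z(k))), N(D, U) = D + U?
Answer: -1/11821 - √53007 ≈ -230.23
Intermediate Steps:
z(h) = 2*h² (z(h) = h*(2*h) = 2*h²)
S(k, V) = √(-131 + 2*k²) (S(k, V) = √(-126 + (-5 + 2*k²)) = √(-131 + 2*k²))
1/(-11821) - S(163, -150) = 1/(-11821) - √(-131 + 2*163²) = -1/11821 - √(-131 + 2*26569) = -1/11821 - √(-131 + 53138) = -1/11821 - √53007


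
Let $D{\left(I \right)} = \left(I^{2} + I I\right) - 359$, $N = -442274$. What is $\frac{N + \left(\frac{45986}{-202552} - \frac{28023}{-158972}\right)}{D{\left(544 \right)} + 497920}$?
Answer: $- \frac{890079195829547}{2192490486138722} \approx -0.40597$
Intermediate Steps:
$D{\left(I \right)} = -359 + 2 I^{2}$ ($D{\left(I \right)} = \left(I^{2} + I^{2}\right) - 359 = 2 I^{2} - 359 = -359 + 2 I^{2}$)
$\frac{N + \left(\frac{45986}{-202552} - \frac{28023}{-158972}\right)}{D{\left(544 \right)} + 497920} = \frac{-442274 + \left(\frac{45986}{-202552} - \frac{28023}{-158972}\right)}{\left(-359 + 2 \cdot 544^{2}\right) + 497920} = \frac{-442274 + \left(45986 \left(- \frac{1}{202552}\right) - - \frac{28023}{158972}\right)}{\left(-359 + 2 \cdot 295936\right) + 497920} = \frac{-442274 + \left(- \frac{22993}{101276} + \frac{28023}{158972}\right)}{\left(-359 + 591872\right) + 497920} = \frac{-442274 - \frac{102148231}{2012506034}}{591513 + 497920} = - \frac{890079195829547}{2012506034 \cdot 1089433} = \left(- \frac{890079195829547}{2012506034}\right) \frac{1}{1089433} = - \frac{890079195829547}{2192490486138722}$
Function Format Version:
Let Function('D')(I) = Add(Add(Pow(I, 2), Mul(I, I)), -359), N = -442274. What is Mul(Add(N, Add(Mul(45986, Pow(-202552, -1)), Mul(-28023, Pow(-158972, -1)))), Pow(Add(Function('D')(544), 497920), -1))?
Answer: Rational(-890079195829547, 2192490486138722) ≈ -0.40597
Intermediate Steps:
Function('D')(I) = Add(-359, Mul(2, Pow(I, 2))) (Function('D')(I) = Add(Add(Pow(I, 2), Pow(I, 2)), -359) = Add(Mul(2, Pow(I, 2)), -359) = Add(-359, Mul(2, Pow(I, 2))))
Mul(Add(N, Add(Mul(45986, Pow(-202552, -1)), Mul(-28023, Pow(-158972, -1)))), Pow(Add(Function('D')(544), 497920), -1)) = Mul(Add(-442274, Add(Mul(45986, Pow(-202552, -1)), Mul(-28023, Pow(-158972, -1)))), Pow(Add(Add(-359, Mul(2, Pow(544, 2))), 497920), -1)) = Mul(Add(-442274, Add(Mul(45986, Rational(-1, 202552)), Mul(-28023, Rational(-1, 158972)))), Pow(Add(Add(-359, Mul(2, 295936)), 497920), -1)) = Mul(Add(-442274, Add(Rational(-22993, 101276), Rational(28023, 158972))), Pow(Add(Add(-359, 591872), 497920), -1)) = Mul(Add(-442274, Rational(-102148231, 2012506034)), Pow(Add(591513, 497920), -1)) = Mul(Rational(-890079195829547, 2012506034), Pow(1089433, -1)) = Mul(Rational(-890079195829547, 2012506034), Rational(1, 1089433)) = Rational(-890079195829547, 2192490486138722)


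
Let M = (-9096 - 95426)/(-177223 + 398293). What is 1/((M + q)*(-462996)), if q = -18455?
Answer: 36845/314833527571752 ≈ 1.1703e-10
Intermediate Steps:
M = -52261/110535 (M = -104522/221070 = -104522*1/221070 = -52261/110535 ≈ -0.47280)
1/((M + q)*(-462996)) = 1/(-52261/110535 - 18455*(-462996)) = -1/462996/(-2039975686/110535) = -110535/2039975686*(-1/462996) = 36845/314833527571752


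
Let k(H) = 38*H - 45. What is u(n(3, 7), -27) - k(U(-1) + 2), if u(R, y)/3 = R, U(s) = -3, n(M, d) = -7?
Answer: 62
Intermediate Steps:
u(R, y) = 3*R
k(H) = -45 + 38*H
u(n(3, 7), -27) - k(U(-1) + 2) = 3*(-7) - (-45 + 38*(-3 + 2)) = -21 - (-45 + 38*(-1)) = -21 - (-45 - 38) = -21 - 1*(-83) = -21 + 83 = 62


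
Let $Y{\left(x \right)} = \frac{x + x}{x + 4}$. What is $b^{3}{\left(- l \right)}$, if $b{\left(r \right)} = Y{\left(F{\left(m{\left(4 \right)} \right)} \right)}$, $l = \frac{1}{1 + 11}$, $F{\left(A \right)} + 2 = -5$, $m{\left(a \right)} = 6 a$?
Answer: $\frac{2744}{27} \approx 101.63$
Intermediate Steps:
$F{\left(A \right)} = -7$ ($F{\left(A \right)} = -2 - 5 = -7$)
$l = \frac{1}{12} \approx 0.083333$
$Y{\left(x \right)} = \frac{2 x}{4 + x}$
$b{\left(r \right)} = \frac{14}{3}$ ($b{\left(r \right)} = 2 \left(-7\right) \frac{1}{4 - 7} = 2 \left(-7\right) \frac{1}{-3} = 2 \left(-7\right) \left(- \frac{1}{3}\right) = \frac{14}{3}$)
$b^{3}{\left(- l \right)} = \left(\frac{14}{3}\right)^{3} = \frac{2744}{27}$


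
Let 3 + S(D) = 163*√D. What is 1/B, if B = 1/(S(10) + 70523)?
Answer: 70520 + 163*√10 ≈ 71036.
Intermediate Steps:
S(D) = -3 + 163*√D
B = 1/(70520 + 163*√10) (B = 1/((-3 + 163*√10) + 70523) = 1/(70520 + 163*√10) ≈ 1.4077e-5)
1/B = 1/(7052/497280471 - 163*√10/4972804710)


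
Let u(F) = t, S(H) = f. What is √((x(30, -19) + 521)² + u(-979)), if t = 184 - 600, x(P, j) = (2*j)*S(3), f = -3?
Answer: 11*√3329 ≈ 634.67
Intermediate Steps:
S(H) = -3
x(P, j) = -6*j (x(P, j) = (2*j)*(-3) = -6*j)
t = -416
u(F) = -416
√((x(30, -19) + 521)² + u(-979)) = √((-6*(-19) + 521)² - 416) = √((114 + 521)² - 416) = √(635² - 416) = √(403225 - 416) = √402809 = 11*√3329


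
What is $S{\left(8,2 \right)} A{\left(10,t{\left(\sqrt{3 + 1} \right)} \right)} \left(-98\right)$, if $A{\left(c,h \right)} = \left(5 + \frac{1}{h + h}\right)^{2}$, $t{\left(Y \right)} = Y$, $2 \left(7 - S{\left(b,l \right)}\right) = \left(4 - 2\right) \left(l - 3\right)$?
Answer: $-21609$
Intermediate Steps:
$S{\left(b,l \right)} = 10 - l$ ($S{\left(b,l \right)} = 7 - \frac{\left(4 - 2\right) \left(l - 3\right)}{2} = 7 - \frac{2 \left(-3 + l\right)}{2} = 7 - \frac{-6 + 2 l}{2} = 7 - \left(-3 + l\right) = 10 - l$)
$A{\left(c,h \right)} = \left(5 + \frac{1}{2 h}\right)^{2}$
$S{\left(8,2 \right)} A{\left(10,t{\left(\sqrt{3 + 1} \right)} \right)} \left(-98\right) = \left(10 - 2\right) \frac{\left(1 + 10 \sqrt{3 + 1}\right)^{2}}{4 \left(3 + 1\right)} \left(-98\right) = \left(10 - 2\right) \frac{\left(1 + 10 \sqrt{4}\right)^{2}}{4 \cdot 4} \left(-98\right) = 8 \frac{\left(1 + 10 \cdot 2\right)^{2}}{4 \cdot 4} \left(-98\right) = 8 \cdot \frac{1}{4} \cdot \frac{1}{4} \left(1 + 20\right)^{2} \left(-98\right) = 8 \cdot \frac{1}{4} \cdot \frac{1}{4} \cdot 21^{2} \left(-98\right) = 8 \cdot \frac{1}{4} \cdot \frac{1}{4} \cdot 441 \left(-98\right) = 8 \cdot \frac{441}{16} \left(-98\right) = \frac{441}{2} \left(-98\right) = -21609$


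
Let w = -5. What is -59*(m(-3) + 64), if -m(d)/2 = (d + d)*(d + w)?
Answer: 1888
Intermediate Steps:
m(d) = -4*d*(-5 + d) (m(d) = -2*(d + d)*(d - 5) = -2*2*d*(-5 + d) = -4*d*(-5 + d))
-59*(m(-3) + 64) = -59*(4*(-3)*(5 - 1*(-3)) + 64) = -59*(4*(-3)*(5 + 3) + 64) = -59*(4*(-3)*8 + 64) = -59*(-96 + 64) = -59*(-32) = 1888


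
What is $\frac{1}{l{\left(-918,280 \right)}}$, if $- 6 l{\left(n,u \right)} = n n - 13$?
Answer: $- \frac{6}{842711} \approx -7.1199 \cdot 10^{-6}$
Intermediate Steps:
$l{\left(n,u \right)} = \frac{13}{6} - \frac{n^{2}}{6}$ ($l{\left(n,u \right)} = - \frac{n n - 13}{6} = - \frac{n^{2} - 13}{6} = - \frac{-13 + n^{2}}{6} = \frac{13}{6} - \frac{n^{2}}{6}$)
$\frac{1}{l{\left(-918,280 \right)}} = \frac{1}{\frac{13}{6} - \frac{\left(-918\right)^{2}}{6}} = \frac{1}{\frac{13}{6} - 140454} = \frac{1}{- \frac{842711}{6}} = - \frac{6}{842711}$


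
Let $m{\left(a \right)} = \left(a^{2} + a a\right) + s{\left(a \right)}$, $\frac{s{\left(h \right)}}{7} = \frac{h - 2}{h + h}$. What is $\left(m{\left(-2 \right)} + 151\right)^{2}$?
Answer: $27556$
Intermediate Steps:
$s{\left(h \right)} = \frac{7 \left(-2 + h\right)}{2 h}$ ($s{\left(h \right)} = 7 \frac{h - 2}{h + h} = 7 \frac{-2 + h}{2 h} = \frac{7 \left(-2 + h\right)}{2 h}$)
$m{\left(a \right)} = \frac{7}{2} - \frac{7}{a} + 2 a^{2}$ ($m{\left(a \right)} = \left(a^{2} + a a\right) + \left(\frac{7}{2} - \frac{7}{a}\right) = \left(a^{2} + a^{2}\right) + \left(\frac{7}{2} - \frac{7}{a}\right) = 2 a^{2} + \left(\frac{7}{2} - \frac{7}{a}\right) = \frac{7}{2} - \frac{7}{a} + 2 a^{2}$)
$\left(m{\left(-2 \right)} + 151\right)^{2} = \left(\left(\frac{7}{2} - \frac{7}{-2} + 2 \left(-2\right)^{2}\right) + 151\right)^{2} = \left(\left(\frac{7}{2} - - \frac{7}{2} + 2 \cdot 4\right) + 151\right)^{2} = \left(\left(\frac{7}{2} + \frac{7}{2} + 8\right) + 151\right)^{2} = \left(15 + 151\right)^{2} = 166^{2} = 27556$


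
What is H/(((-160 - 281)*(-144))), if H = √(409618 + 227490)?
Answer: √159277/31752 ≈ 0.012569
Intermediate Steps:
H = 2*√159277 (H = √637108 = 2*√159277 ≈ 798.19)
H/(((-160 - 281)*(-144))) = (2*√159277)/(((-160 - 281)*(-144))) = (2*√159277)/((-441*(-144))) = (2*√159277)/63504 = (2*√159277)*(1/63504) = √159277/31752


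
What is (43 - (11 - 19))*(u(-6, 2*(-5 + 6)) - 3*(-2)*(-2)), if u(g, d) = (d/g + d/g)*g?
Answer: -408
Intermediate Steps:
u(g, d) = 2*d (u(g, d) = (2*d/g)*g = 2*d)
(43 - (11 - 19))*(u(-6, 2*(-5 + 6)) - 3*(-2)*(-2)) = (43 - (11 - 19))*(2*(2*(-5 + 6)) - 3*(-2)*(-2)) = (43 - 1*(-8))*(2*(2*1) + 6*(-2)) = (43 + 8)*(2*2 - 12) = 51*(4 - 12) = 51*(-8) = -408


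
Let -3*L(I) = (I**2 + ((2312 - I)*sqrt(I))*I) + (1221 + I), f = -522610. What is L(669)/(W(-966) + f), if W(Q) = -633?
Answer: 149817/523243 + 366389*sqrt(669)/523243 ≈ 18.398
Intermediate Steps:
L(I) = -407 - I/3 - I**2/3 - I**(3/2)*(2312 - I)/3 (L(I) = -((I**2 + ((2312 - I)*sqrt(I))*I) + (1221 + I))/3 = -((I**2 + (sqrt(I)*(2312 - I))*I) + (1221 + I))/3 = -((I**2 + I**(3/2)*(2312 - I)) + (1221 + I))/3 = -(1221 + I + I**2 + I**(3/2)*(2312 - I))/3 = -407 - I/3 - I**2/3 - I**(3/2)*(2312 - I)/3)
L(669)/(W(-966) + f) = (-407 - 515576*sqrt(669) - 1/3*669 - 1/3*669**2 + 669**(5/2)/3)/(-633 - 522610) = (-407 - 515576*sqrt(669) - 223 - 1/3*447561 + (447561*sqrt(669))/3)/(-523243) = (-407 - 515576*sqrt(669) - 223 - 149187 + 149187*sqrt(669))*(-1/523243) = (-149817 - 366389*sqrt(669))*(-1/523243) = 149817/523243 + 366389*sqrt(669)/523243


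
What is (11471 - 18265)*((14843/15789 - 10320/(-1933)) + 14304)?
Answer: -2967290870757718/30520137 ≈ -9.7224e+7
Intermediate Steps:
(11471 - 18265)*((14843/15789 - 10320/(-1933)) + 14304) = -6794*((14843*(1/15789) - 10320*(-1/1933)) + 14304) = -6794*((14843/15789 + 10320/1933) + 14304) = -6794*(191633999/30520137 + 14304) = -6794*436751673647/30520137 = -2967290870757718/30520137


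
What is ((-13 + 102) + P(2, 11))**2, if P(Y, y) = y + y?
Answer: 12321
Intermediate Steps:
P(Y, y) = 2*y
((-13 + 102) + P(2, 11))**2 = ((-13 + 102) + 2*11)**2 = (89 + 22)**2 = 111**2 = 12321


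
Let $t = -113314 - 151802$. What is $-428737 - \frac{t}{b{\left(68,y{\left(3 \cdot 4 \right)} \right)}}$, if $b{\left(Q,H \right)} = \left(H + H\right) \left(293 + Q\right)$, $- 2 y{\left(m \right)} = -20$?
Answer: $- \frac{773804006}{1805} \approx -4.287 \cdot 10^{5}$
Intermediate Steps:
$y{\left(m \right)} = 10$ ($y{\left(m \right)} = \left(- \frac{1}{2}\right) \left(-20\right) = 10$)
$b{\left(Q,H \right)} = 2 H \left(293 + Q\right)$
$t = -265116$ ($t = -113314 - 151802 = -265116$)
$-428737 - \frac{t}{b{\left(68,y{\left(3 \cdot 4 \right)} \right)}} = -428737 - - \frac{265116}{2 \cdot 10 \left(293 + 68\right)} = -428737 - - \frac{265116}{2 \cdot 10 \cdot 361} = -428737 - - \frac{265116}{7220} = -428737 - \left(-265116\right) \frac{1}{7220} = -428737 - - \frac{66279}{1805} = -428737 + \frac{66279}{1805} = - \frac{773804006}{1805}$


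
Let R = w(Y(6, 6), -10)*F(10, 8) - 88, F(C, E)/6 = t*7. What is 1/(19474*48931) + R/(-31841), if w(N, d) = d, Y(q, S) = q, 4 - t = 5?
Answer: -316356889767/30340725123254 ≈ -0.010427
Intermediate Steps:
t = -1 (t = 4 - 1*5 = 4 - 5 = -1)
F(C, E) = -42 (F(C, E) = 6*(-1*7) = 6*(-7) = -42)
R = 332 (R = -10*(-42) - 88 = 420 - 88 = 332)
1/(19474*48931) + R/(-31841) = 1/(19474*48931) + 332/(-31841) = (1/19474)*(1/48931) + 332*(-1/31841) = 1/952882294 - 332/31841 = -316356889767/30340725123254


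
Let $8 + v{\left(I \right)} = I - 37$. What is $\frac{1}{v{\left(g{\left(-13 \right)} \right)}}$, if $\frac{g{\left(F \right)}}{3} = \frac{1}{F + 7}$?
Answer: $- \frac{2}{91} \approx -0.021978$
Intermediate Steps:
$g{\left(F \right)} = \frac{3}{7 + F}$ ($g{\left(F \right)} = \frac{3}{F + 7} = \frac{3}{7 + F}$)
$v{\left(I \right)} = -45 + I$ ($v{\left(I \right)} = -8 + \left(I - 37\right) = -8 + \left(-37 + I\right) = -45 + I$)
$\frac{1}{v{\left(g{\left(-13 \right)} \right)}} = \frac{1}{-45 + \frac{3}{7 - 13}} = \frac{1}{-45 + \frac{3}{-6}} = \frac{1}{-45 + 3 \left(- \frac{1}{6}\right)} = \frac{1}{-45 - \frac{1}{2}} = \frac{1}{- \frac{91}{2}} = - \frac{2}{91}$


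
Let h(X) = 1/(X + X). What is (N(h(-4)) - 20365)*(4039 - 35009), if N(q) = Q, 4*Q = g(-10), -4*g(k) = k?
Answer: 2522738775/4 ≈ 6.3068e+8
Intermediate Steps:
g(k) = -k/4
h(X) = 1/(2*X)
Q = 5/8 (Q = (-1/4*(-10))/4 = (1/4)*(5/2) = 5/8 ≈ 0.62500)
N(q) = 5/8
(N(h(-4)) - 20365)*(4039 - 35009) = (5/8 - 20365)*(4039 - 35009) = -162915/8*(-30970) = 2522738775/4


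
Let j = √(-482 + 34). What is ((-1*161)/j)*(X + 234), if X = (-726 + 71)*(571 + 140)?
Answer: -10705833*I*√7/8 ≈ -3.5406e+6*I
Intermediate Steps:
X = -465705 (X = -655*711 = -465705)
j = 8*I*√7 (j = √(-448) = 8*I*√7 ≈ 21.166*I)
((-1*161)/j)*(X + 234) = ((-1*161)/((8*I*√7)))*(-465705 + 234) = -(-23)*I*√7/8*(-465471) = (23*I*√7/8)*(-465471) = -10705833*I*√7/8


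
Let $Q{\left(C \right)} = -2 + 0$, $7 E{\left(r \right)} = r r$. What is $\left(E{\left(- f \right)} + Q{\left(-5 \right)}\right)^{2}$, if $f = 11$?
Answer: $\frac{11449}{49} \approx 233.65$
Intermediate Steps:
$E{\left(r \right)} = \frac{r^{2}}{7}$ ($E{\left(r \right)} = \frac{r r}{7} = \frac{r^{2}}{7}$)
$Q{\left(C \right)} = -2$
$\left(E{\left(- f \right)} + Q{\left(-5 \right)}\right)^{2} = \left(\frac{\left(\left(-1\right) 11\right)^{2}}{7} - 2\right)^{2} = \left(\frac{\left(-11\right)^{2}}{7} - 2\right)^{2} = \left(\frac{1}{7} \cdot 121 - 2\right)^{2} = \left(\frac{121}{7} - 2\right)^{2} = \left(\frac{107}{7}\right)^{2} = \frac{11449}{49}$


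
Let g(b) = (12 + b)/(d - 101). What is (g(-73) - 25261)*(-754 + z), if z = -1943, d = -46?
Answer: 3338262094/49 ≈ 6.8128e+7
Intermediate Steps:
g(b) = -4/49 - b/147 (g(b) = (12 + b)/(-46 - 101) = (12 + b)/(-147) = (12 + b)*(-1/147) = -4/49 - b/147)
(g(-73) - 25261)*(-754 + z) = ((-4/49 - 1/147*(-73)) - 25261)*(-754 - 1943) = ((-4/49 + 73/147) - 25261)*(-2697) = (61/147 - 25261)*(-2697) = -3713306/147*(-2697) = 3338262094/49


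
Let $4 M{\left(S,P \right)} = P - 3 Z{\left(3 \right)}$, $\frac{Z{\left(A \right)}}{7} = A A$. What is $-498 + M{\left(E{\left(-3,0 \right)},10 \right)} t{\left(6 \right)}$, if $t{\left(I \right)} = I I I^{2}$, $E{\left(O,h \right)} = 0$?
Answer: $-58494$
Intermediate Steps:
$Z{\left(A \right)} = 7 A^{2}$ ($Z{\left(A \right)} = 7 A A = 7 A^{2}$)
$M{\left(S,P \right)} = - \frac{189}{4} + \frac{P}{4}$ ($M{\left(S,P \right)} = \frac{P - 3 \cdot 7 \cdot 3^{2}}{4} = \frac{P - 3 \cdot 7 \cdot 9}{4} = \frac{P - 189}{4} = \frac{-189 + P}{4} = - \frac{189}{4} + \frac{P}{4}$)
$t{\left(I \right)} = I^{4}$ ($t{\left(I \right)} = I^{2} I^{2} = I^{4}$)
$-498 + M{\left(E{\left(-3,0 \right)},10 \right)} t{\left(6 \right)} = -498 + \left(- \frac{189}{4} + \frac{1}{4} \cdot 10\right) 6^{4} = -498 + \left(- \frac{189}{4} + \frac{5}{2}\right) 1296 = -498 - 57996 = -58494$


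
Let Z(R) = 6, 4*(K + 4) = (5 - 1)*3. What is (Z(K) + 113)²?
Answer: 14161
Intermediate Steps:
K = -1 (K = -4 + ((5 - 1)*3)/4 = -4 + (4*3)/4 = -4 + (¼)*12 = -4 + 3 = -1)
(Z(K) + 113)² = (6 + 113)² = 119² = 14161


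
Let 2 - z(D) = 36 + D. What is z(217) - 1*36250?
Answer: -36501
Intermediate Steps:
z(D) = -34 - D (z(D) = 2 - (36 + D) = 2 + (-36 - D) = -34 - D)
z(217) - 1*36250 = (-34 - 1*217) - 1*36250 = (-34 - 217) - 36250 = -251 - 36250 = -36501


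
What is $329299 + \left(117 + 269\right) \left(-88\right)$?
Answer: $295331$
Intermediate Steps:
$329299 + \left(117 + 269\right) \left(-88\right) = 329299 + 386 \left(-88\right) = 329299 - 33968 = 295331$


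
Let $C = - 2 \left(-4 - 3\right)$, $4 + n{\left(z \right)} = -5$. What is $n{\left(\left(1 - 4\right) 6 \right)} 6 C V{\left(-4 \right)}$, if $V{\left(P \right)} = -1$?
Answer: $756$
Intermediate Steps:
$n{\left(z \right)} = -9$ ($n{\left(z \right)} = -4 - 5 = -9$)
$C = 14$ ($C = \left(-2\right) \left(-7\right) = 14$)
$n{\left(\left(1 - 4\right) 6 \right)} 6 C V{\left(-4 \right)} = - 9 \cdot 6 \cdot 14 \left(-1\right) = \left(-9\right) 84 \left(-1\right) = \left(-756\right) \left(-1\right) = 756$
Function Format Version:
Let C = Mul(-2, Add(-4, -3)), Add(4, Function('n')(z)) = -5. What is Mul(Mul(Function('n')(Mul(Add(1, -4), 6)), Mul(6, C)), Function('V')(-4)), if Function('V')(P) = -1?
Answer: 756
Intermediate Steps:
Function('n')(z) = -9 (Function('n')(z) = Add(-4, -5) = -9)
C = 14 (C = Mul(-2, -7) = 14)
Mul(Mul(Function('n')(Mul(Add(1, -4), 6)), Mul(6, C)), Function('V')(-4)) = Mul(Mul(-9, Mul(6, 14)), -1) = Mul(Mul(-9, 84), -1) = Mul(-756, -1) = 756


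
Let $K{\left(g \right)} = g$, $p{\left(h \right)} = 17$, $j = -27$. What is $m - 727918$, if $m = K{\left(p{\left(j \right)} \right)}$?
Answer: $-727901$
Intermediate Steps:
$m = 17$
$m - 727918 = 17 - 727918 = -727901$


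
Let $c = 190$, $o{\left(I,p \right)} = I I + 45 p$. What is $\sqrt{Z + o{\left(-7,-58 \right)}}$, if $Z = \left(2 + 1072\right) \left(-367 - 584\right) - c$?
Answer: $5 i \sqrt{40965} \approx 1012.0 i$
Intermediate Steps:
$o{\left(I,p \right)} = I^{2} + 45 p$
$Z = -1021564$ ($Z = \left(2 + 1072\right) \left(-367 - 584\right) - 190 = 1074 \left(-951\right) - 190 = -1021374 - 190 = -1021564$)
$\sqrt{Z + o{\left(-7,-58 \right)}} = \sqrt{-1021564 + \left(\left(-7\right)^{2} + 45 \left(-58\right)\right)} = \sqrt{-1021564 + \left(49 - 2610\right)} = \sqrt{-1021564 - 2561} = \sqrt{-1024125} = 5 i \sqrt{40965}$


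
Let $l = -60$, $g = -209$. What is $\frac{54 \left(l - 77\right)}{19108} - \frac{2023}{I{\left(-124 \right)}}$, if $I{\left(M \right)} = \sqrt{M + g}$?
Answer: $- \frac{3699}{9554} + \frac{2023 i \sqrt{37}}{111} \approx -0.38717 + 110.86 i$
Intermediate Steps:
$I{\left(M \right)} = \sqrt{-209 + M}$ ($I{\left(M \right)} = \sqrt{M - 209} = \sqrt{-209 + M}$)
$\frac{54 \left(l - 77\right)}{19108} - \frac{2023}{I{\left(-124 \right)}} = \frac{54 \left(-60 - 77\right)}{19108} - \frac{2023}{\sqrt{-209 - 124}} = 54 \left(-137\right) \frac{1}{19108} - \frac{2023}{\sqrt{-333}} = \left(-7398\right) \frac{1}{19108} - \frac{2023}{3 i \sqrt{37}} = - \frac{3699}{9554} - 2023 \left(- \frac{i \sqrt{37}}{111}\right) = - \frac{3699}{9554} + \frac{2023 i \sqrt{37}}{111}$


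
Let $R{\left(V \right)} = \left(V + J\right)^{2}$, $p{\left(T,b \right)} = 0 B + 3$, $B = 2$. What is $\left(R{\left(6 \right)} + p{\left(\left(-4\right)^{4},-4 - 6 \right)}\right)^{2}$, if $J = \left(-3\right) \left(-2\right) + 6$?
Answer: $106929$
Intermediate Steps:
$J = 12$ ($J = 6 + 6 = 12$)
$p{\left(T,b \right)} = 3$ ($p{\left(T,b \right)} = 0 \cdot 2 + 3 = 0 + 3 = 3$)
$R{\left(V \right)} = \left(12 + V\right)^{2}$ ($R{\left(V \right)} = \left(V + 12\right)^{2} = \left(12 + V\right)^{2}$)
$\left(R{\left(6 \right)} + p{\left(\left(-4\right)^{4},-4 - 6 \right)}\right)^{2} = \left(\left(12 + 6\right)^{2} + 3\right)^{2} = \left(18^{2} + 3\right)^{2} = \left(324 + 3\right)^{2} = 327^{2} = 106929$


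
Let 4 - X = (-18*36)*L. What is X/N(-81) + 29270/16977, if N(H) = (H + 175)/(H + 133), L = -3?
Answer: -854944190/797919 ≈ -1071.5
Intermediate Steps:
X = -1940 (X = 4 - (-18*36)*(-3) = 4 - (-648)*(-3) = 4 - 1*1944 = 4 - 1944 = -1940)
N(H) = (175 + H)/(133 + H)
X/N(-81) + 29270/16977 = -1940*(133 - 81)/(175 - 81) + 29270/16977 = -1940/(94/52) + 29270*(1/16977) = -1940/((1/52)*94) + 29270/16977 = -1940/47/26 + 29270/16977 = -1940*26/47 + 29270/16977 = -50440/47 + 29270/16977 = -854944190/797919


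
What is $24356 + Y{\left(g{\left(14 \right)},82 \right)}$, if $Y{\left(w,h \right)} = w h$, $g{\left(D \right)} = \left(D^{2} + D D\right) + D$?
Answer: $57648$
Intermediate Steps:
$g{\left(D \right)} = D + 2 D^{2}$ ($g{\left(D \right)} = \left(D^{2} + D^{2}\right) + D = 2 D^{2} + D = D + 2 D^{2}$)
$Y{\left(w,h \right)} = h w$
$24356 + Y{\left(g{\left(14 \right)},82 \right)} = 24356 + 82 \cdot 14 \left(1 + 2 \cdot 14\right) = 24356 + 82 \cdot 14 \left(1 + 28\right) = 24356 + 82 \cdot 14 \cdot 29 = 24356 + 82 \cdot 406 = 24356 + 33292 = 57648$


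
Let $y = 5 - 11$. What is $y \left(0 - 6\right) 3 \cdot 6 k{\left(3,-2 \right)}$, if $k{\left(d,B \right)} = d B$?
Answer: $-3888$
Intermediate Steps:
$k{\left(d,B \right)} = B d$
$y = -6$
$y \left(0 - 6\right) 3 \cdot 6 k{\left(3,-2 \right)} = - 6 \left(0 - 6\right) 3 \cdot 6 \left(\left(-2\right) 3\right) = - 6 \left(- 6 \cdot 18 \left(-6\right)\right) = - 6 \left(\left(-6\right) \left(-108\right)\right) = \left(-6\right) 648 = -3888$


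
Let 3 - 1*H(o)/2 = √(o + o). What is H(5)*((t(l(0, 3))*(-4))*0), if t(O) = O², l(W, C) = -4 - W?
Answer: 0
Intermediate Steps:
H(o) = 6 - 2*√2*√o (H(o) = 6 - 2*√(o + o) = 6 - 2*√2*√o)
H(5)*((t(l(0, 3))*(-4))*0) = (6 - 2*√2*√5)*(((-4 - 1*0)²*(-4))*0) = (6 - 2*√10)*(((-4 + 0)²*(-4))*0) = (6 - 2*√10)*(((-4)²*(-4))*0) = (6 - 2*√10)*((16*(-4))*0) = (6 - 2*√10)*(-64*0) = (6 - 2*√10)*0 = 0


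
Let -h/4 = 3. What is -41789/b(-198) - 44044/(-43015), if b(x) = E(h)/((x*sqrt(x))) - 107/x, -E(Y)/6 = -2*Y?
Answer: 242*(-2311110043*I + 624*sqrt(22))/(6145*(24*sqrt(22) + 1177*I)) ≈ -76627.0 - 7328.8*I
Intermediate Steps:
h = -12 (h = -4*3 = -12)
E(Y) = 12*Y (E(Y) = -(-12)*Y = 12*Y)
b(x) = -144/x**(3/2) - 107/x (b(x) = (12*(-12))/((x*sqrt(x))) - 107/x = -144/x**(3/2) - 107/x)
-41789/b(-198) - 44044/(-43015) = -41789/(-4*I*sqrt(22)/363 - 107/(-198)) - 44044/(-43015) = -41789/(-4*I*sqrt(22)/363 - 107*(-1/198)) - 44044*(-1/43015) = -41789/(-4*I*sqrt(22)/363 + 107/198) + 6292/6145 = -41789/(107/198 - 4*I*sqrt(22)/363) + 6292/6145 = 6292/6145 - 41789/(107/198 - 4*I*sqrt(22)/363)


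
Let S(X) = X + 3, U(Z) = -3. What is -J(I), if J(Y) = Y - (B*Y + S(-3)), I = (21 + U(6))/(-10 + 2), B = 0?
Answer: 9/4 ≈ 2.2500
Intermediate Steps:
S(X) = 3 + X
I = -9/4 (I = (21 - 3)/(-10 + 2) = 18/(-8) = 18*(-⅛) = -9/4 ≈ -2.2500)
J(Y) = Y (J(Y) = Y - (0*Y + (3 - 3)) = Y - (0 + 0) = Y - 1*0 = Y + 0 = Y)
-J(I) = -1*(-9/4) = 9/4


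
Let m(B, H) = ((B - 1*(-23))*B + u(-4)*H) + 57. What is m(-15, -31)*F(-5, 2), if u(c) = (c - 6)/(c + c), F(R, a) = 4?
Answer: -407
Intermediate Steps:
u(c) = (-6 + c)/(2*c) (u(c) = (-6 + c)/((2*c)) = (-6 + c)*(1/(2*c)) = (-6 + c)/(2*c))
m(B, H) = 57 + 5*H/4 + B*(23 + B) (m(B, H) = ((B - 1*(-23))*B + ((½)*(-6 - 4)/(-4))*H) + 57 = ((B + 23)*B + ((½)*(-¼)*(-10))*H) + 57 = ((23 + B)*B + 5*H/4) + 57 = (B*(23 + B) + 5*H/4) + 57 = (5*H/4 + B*(23 + B)) + 57 = 57 + 5*H/4 + B*(23 + B))
m(-15, -31)*F(-5, 2) = (57 + (-15)² + 23*(-15) + (5/4)*(-31))*4 = (57 + 225 - 345 - 155/4)*4 = -407/4*4 = -407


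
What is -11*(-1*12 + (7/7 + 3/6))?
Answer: 231/2 ≈ 115.50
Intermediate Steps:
-11*(-1*12 + (7/7 + 3/6)) = -11*(-12 + (7*(⅐) + 3*(⅙))) = -11*(-12 + (1 + ½)) = -11*(-12 + 3/2) = -11*(-21/2) = 231/2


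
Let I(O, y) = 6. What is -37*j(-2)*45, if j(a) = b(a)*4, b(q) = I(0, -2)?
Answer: -39960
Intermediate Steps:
b(q) = 6
j(a) = 24 (j(a) = 6*4 = 24)
-37*j(-2)*45 = -37*24*45 = -888*45 = -39960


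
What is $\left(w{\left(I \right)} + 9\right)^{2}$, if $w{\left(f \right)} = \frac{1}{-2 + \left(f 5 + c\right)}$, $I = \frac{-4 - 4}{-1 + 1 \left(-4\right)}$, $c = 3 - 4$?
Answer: $\frac{2116}{25} \approx 84.64$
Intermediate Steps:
$c = -1$ ($c = 3 - 4 = -1$)
$I = \frac{8}{5}$ ($I = - \frac{8}{-1 - 4} = - \frac{8}{-5} = \left(-8\right) \left(- \frac{1}{5}\right) = \frac{8}{5} \approx 1.6$)
$w{\left(f \right)} = \frac{1}{-3 + 5 f}$ ($w{\left(f \right)} = \frac{1}{-2 + \left(f 5 - 1\right)} = \frac{1}{-2 + \left(5 f - 1\right)} = \frac{1}{-2 + \left(-1 + 5 f\right)} = \frac{1}{-3 + 5 f}$)
$\left(w{\left(I \right)} + 9\right)^{2} = \left(\frac{1}{-3 + 5 \cdot \frac{8}{5}} + 9\right)^{2} = \left(\frac{1}{-3 + 8} + 9\right)^{2} = \left(\frac{1}{5} + 9\right)^{2} = \left(\frac{46}{5}\right)^{2} = \frac{2116}{25}$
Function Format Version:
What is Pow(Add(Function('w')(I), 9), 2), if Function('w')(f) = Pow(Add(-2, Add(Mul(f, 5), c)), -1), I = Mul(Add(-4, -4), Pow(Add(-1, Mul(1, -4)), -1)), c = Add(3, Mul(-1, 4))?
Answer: Rational(2116, 25) ≈ 84.640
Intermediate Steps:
c = -1 (c = Add(3, -4) = -1)
I = Rational(8, 5) (I = Mul(-8, Pow(Add(-1, -4), -1)) = Mul(-8, Pow(-5, -1)) = Mul(-8, Rational(-1, 5)) = Rational(8, 5) ≈ 1.6000)
Function('w')(f) = Pow(Add(-3, Mul(5, f)), -1) (Function('w')(f) = Pow(Add(-2, Add(Mul(f, 5), -1)), -1) = Pow(Add(-2, Add(Mul(5, f), -1)), -1) = Pow(Add(-2, Add(-1, Mul(5, f))), -1) = Pow(Add(-3, Mul(5, f)), -1))
Pow(Add(Function('w')(I), 9), 2) = Pow(Add(Pow(Add(-3, Mul(5, Rational(8, 5))), -1), 9), 2) = Pow(Add(Pow(Add(-3, 8), -1), 9), 2) = Pow(Add(Pow(5, -1), 9), 2) = Pow(Add(Rational(1, 5), 9), 2) = Pow(Rational(46, 5), 2) = Rational(2116, 25)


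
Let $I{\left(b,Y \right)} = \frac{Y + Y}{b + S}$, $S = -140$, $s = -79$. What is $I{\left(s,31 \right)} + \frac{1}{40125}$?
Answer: $- \frac{829177}{2929125} \approx -0.28308$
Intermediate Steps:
$I{\left(b,Y \right)} = \frac{2 Y}{-140 + b}$ ($I{\left(b,Y \right)} = \frac{Y + Y}{b - 140} = \frac{2 Y}{-140 + b}$)
$I{\left(s,31 \right)} + \frac{1}{40125} = 2 \cdot 31 \frac{1}{-140 - 79} + \frac{1}{40125} = 2 \cdot 31 \frac{1}{-219} + \frac{1}{40125} = 2 \cdot 31 \left(- \frac{1}{219}\right) + \frac{1}{40125} = - \frac{62}{219} + \frac{1}{40125} = - \frac{829177}{2929125}$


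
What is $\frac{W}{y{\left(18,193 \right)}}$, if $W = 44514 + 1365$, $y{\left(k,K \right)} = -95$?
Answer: $- \frac{45879}{95} \approx -482.94$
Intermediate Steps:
$W = 45879$
$\frac{W}{y{\left(18,193 \right)}} = \frac{45879}{-95} = 45879 \left(- \frac{1}{95}\right) = - \frac{45879}{95}$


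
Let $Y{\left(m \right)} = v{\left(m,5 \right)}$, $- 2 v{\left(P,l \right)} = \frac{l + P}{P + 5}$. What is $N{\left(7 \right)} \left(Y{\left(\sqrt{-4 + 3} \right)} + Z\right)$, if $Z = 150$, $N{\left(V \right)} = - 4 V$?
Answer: $-4186$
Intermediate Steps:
$v{\left(P,l \right)} = - \frac{P + l}{2 \left(5 + P\right)}$ ($v{\left(P,l \right)} = - \frac{\left(l + P\right) \frac{1}{P + 5}}{2} = - \frac{\left(P + l\right) \frac{1}{5 + P}}{2} = - \frac{\frac{1}{5 + P} \left(P + l\right)}{2} = - \frac{P + l}{2 \left(5 + P\right)}$)
$Y{\left(m \right)} = \frac{-5 - m}{2 \left(5 + m\right)}$ ($Y{\left(m \right)} = \frac{- m - 5}{2 \left(5 + m\right)} = \frac{-5 - m}{2 \left(5 + m\right)}$)
$N{\left(7 \right)} \left(Y{\left(\sqrt{-4 + 3} \right)} + Z\right) = \left(-4\right) 7 \left(- \frac{1}{2} + 150\right) = \left(-28\right) \frac{299}{2} = -4186$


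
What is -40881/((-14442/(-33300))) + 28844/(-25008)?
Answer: -1418530823477/15048564 ≈ -94264.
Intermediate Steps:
-40881/((-14442/(-33300))) + 28844/(-25008) = -40881/((-14442*(-1/33300))) + 28844*(-1/25008) = -40881/2407/5550 - 7211/6252 = -40881*5550/2407 - 7211/6252 = -226889550/2407 - 7211/6252 = -1418530823477/15048564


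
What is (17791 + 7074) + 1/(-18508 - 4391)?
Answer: 569383634/22899 ≈ 24865.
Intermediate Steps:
(17791 + 7074) + 1/(-18508 - 4391) = 24865 + 1/(-22899) = 24865 - 1/22899 = 569383634/22899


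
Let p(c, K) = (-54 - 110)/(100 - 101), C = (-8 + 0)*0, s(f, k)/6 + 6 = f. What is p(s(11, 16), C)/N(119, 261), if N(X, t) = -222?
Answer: -82/111 ≈ -0.73874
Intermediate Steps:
s(f, k) = -36 + 6*f
C = 0 (C = -8*0 = 0)
p(c, K) = 164 (p(c, K) = -164/(-1) = -164*(-1) = 164)
p(s(11, 16), C)/N(119, 261) = 164/(-222) = 164*(-1/222) = -82/111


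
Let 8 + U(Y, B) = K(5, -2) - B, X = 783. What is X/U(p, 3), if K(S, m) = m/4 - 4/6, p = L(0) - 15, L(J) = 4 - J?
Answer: -4698/73 ≈ -64.356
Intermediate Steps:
p = -11 (p = (4 - 1*0) - 15 = (4 + 0) - 15 = 4 - 15 = -11)
K(S, m) = -2/3 + m/4 (K(S, m) = m*(1/4) - 4*1/6 = m/4 - 2/3 = -2/3 + m/4)
U(Y, B) = -55/6 - B (U(Y, B) = -8 + ((-2/3 + (1/4)*(-2)) - B) = -8 + ((-2/3 - 1/2) - B) = -8 + (-7/6 - B) = -55/6 - B)
X/U(p, 3) = 783/(-55/6 - 1*3) = 783/(-55/6 - 3) = 783/(-73/6) = 783*(-6/73) = -4698/73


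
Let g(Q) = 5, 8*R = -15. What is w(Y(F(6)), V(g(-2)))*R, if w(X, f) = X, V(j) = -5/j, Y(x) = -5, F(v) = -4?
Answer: 75/8 ≈ 9.3750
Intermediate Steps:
R = -15/8 (R = (⅛)*(-15) = -15/8 ≈ -1.8750)
w(Y(F(6)), V(g(-2)))*R = -5*(-15/8) = 75/8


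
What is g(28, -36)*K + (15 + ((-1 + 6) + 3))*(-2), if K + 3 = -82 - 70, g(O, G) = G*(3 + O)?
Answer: 172934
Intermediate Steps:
K = -155 (K = -3 + (-82 - 70) = -3 - 152 = -155)
g(28, -36)*K + (15 + ((-1 + 6) + 3))*(-2) = -36*(3 + 28)*(-155) + (15 + ((-1 + 6) + 3))*(-2) = -36*31*(-155) + (15 + (5 + 3))*(-2) = -1116*(-155) + (15 + 8)*(-2) = 172980 + 23*(-2) = 172980 - 46 = 172934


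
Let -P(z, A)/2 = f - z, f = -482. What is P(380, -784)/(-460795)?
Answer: -1724/460795 ≈ -0.0037414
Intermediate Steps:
P(z, A) = 964 + 2*z (P(z, A) = -2*(-482 - z) = 964 + 2*z)
P(380, -784)/(-460795) = (964 + 2*380)/(-460795) = (964 + 760)*(-1/460795) = 1724*(-1/460795) = -1724/460795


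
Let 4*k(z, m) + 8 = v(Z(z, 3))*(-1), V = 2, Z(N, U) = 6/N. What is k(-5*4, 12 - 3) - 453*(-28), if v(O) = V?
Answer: 25363/2 ≈ 12682.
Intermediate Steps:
v(O) = 2
k(z, m) = -5/2 (k(z, m) = -2 + (2*(-1))/4 = -2 + (¼)*(-2) = -2 - ½ = -5/2)
k(-5*4, 12 - 3) - 453*(-28) = -5/2 - 453*(-28) = -5/2 + 12684 = 25363/2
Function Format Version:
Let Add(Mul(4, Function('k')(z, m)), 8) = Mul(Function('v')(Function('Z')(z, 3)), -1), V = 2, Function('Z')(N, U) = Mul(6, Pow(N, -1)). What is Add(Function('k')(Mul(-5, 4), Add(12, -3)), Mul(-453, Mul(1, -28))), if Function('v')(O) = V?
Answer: Rational(25363, 2) ≈ 12682.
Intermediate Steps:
Function('v')(O) = 2
Function('k')(z, m) = Rational(-5, 2) (Function('k')(z, m) = Add(-2, Mul(Rational(1, 4), Mul(2, -1))) = Add(-2, Mul(Rational(1, 4), -2)) = Add(-2, Rational(-1, 2)) = Rational(-5, 2))
Add(Function('k')(Mul(-5, 4), Add(12, -3)), Mul(-453, Mul(1, -28))) = Add(Rational(-5, 2), Mul(-453, Mul(1, -28))) = Add(Rational(-5, 2), Mul(-453, -28)) = Add(Rational(-5, 2), 12684) = Rational(25363, 2)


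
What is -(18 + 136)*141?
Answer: -21714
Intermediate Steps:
-(18 + 136)*141 = -154*141 = -1*21714 = -21714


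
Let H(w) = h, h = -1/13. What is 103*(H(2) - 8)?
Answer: -10815/13 ≈ -831.92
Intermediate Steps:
h = -1/13 (h = -1*1/13 = -1/13 ≈ -0.076923)
H(w) = -1/13
103*(H(2) - 8) = 103*(-1/13 - 8) = 103*(-105/13) = -10815/13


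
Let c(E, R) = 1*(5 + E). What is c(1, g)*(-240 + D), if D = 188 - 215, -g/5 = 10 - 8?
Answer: -1602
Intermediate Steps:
g = -10 (g = -5*(10 - 8) = -5*2 = -10)
c(E, R) = 5 + E
D = -27
c(1, g)*(-240 + D) = (5 + 1)*(-240 - 27) = 6*(-267) = -1602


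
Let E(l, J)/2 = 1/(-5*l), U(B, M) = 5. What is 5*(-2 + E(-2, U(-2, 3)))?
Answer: -9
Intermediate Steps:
E(l, J) = -2/(5*l) (E(l, J) = 2/((-5*l)) = 2*(-1/(5*l)) = -2/(5*l))
5*(-2 + E(-2, U(-2, 3))) = 5*(-2 - 2/5/(-2)) = 5*(-2 - 2/5*(-1/2)) = 5*(-2 + 1/5) = 5*(-9/5) = -9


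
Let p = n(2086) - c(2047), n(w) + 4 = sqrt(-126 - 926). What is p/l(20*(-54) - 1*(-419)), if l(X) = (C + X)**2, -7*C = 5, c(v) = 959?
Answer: -5243/2383936 + 49*I*sqrt(263)/10727712 ≈ -0.0021993 + 7.4074e-5*I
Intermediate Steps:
C = -5/7 (C = -1/7*5 = -5/7 ≈ -0.71429)
n(w) = -4 + 2*I*sqrt(263) (n(w) = -4 + sqrt(-126 - 926) = -4 + sqrt(-1052) = -4 + 2*I*sqrt(263))
p = -963 + 2*I*sqrt(263) (p = (-4 + 2*I*sqrt(263)) - 1*959 = (-4 + 2*I*sqrt(263)) - 959 = -963 + 2*I*sqrt(263) ≈ -963.0 + 32.435*I)
l(X) = (-5/7 + X)**2
p/l(20*(-54) - 1*(-419)) = (-963 + 2*I*sqrt(263))/(((-5 + 7*(20*(-54) - 1*(-419)))**2/49)) = (-963 + 2*I*sqrt(263))/(((-5 + 7*(-1080 + 419))**2/49)) = (-963 + 2*I*sqrt(263))/(((-5 + 7*(-661))**2/49)) = (-963 + 2*I*sqrt(263))/(((-5 - 4627)**2/49)) = (-963 + 2*I*sqrt(263))/(((1/49)*(-4632)**2)) = (-963 + 2*I*sqrt(263))/(((1/49)*21455424)) = (-963 + 2*I*sqrt(263))/(21455424/49) = (-963 + 2*I*sqrt(263))*(49/21455424) = -5243/2383936 + 49*I*sqrt(263)/10727712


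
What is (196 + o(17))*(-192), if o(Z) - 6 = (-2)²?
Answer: -39552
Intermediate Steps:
o(Z) = 10 (o(Z) = 6 + (-2)² = 6 + 4 = 10)
(196 + o(17))*(-192) = (196 + 10)*(-192) = 206*(-192) = -39552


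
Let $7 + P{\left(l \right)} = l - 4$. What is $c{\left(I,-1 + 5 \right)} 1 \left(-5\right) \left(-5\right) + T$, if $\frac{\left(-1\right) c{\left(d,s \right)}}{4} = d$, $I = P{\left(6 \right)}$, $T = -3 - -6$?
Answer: $503$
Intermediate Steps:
$T = 3$ ($T = -3 + 6 = 3$)
$P{\left(l \right)} = -11 + l$ ($P{\left(l \right)} = -7 + \left(l - 4\right) = -7 + \left(-4 + l\right) = -11 + l$)
$I = -5$ ($I = -11 + 6 = -5$)
$c{\left(d,s \right)} = - 4 d$
$c{\left(I,-1 + 5 \right)} 1 \left(-5\right) \left(-5\right) + T = \left(-4\right) \left(-5\right) 1 \left(-5\right) \left(-5\right) + 3 = 20 \left(\left(-5\right) \left(-5\right)\right) + 3 = 20 \cdot 25 + 3 = 500 + 3 = 503$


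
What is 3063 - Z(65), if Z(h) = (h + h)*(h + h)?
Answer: -13837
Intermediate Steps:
Z(h) = 4*h² (Z(h) = (2*h)*(2*h) = 4*h²)
3063 - Z(65) = 3063 - 4*65² = 3063 - 4*4225 = 3063 - 1*16900 = 3063 - 16900 = -13837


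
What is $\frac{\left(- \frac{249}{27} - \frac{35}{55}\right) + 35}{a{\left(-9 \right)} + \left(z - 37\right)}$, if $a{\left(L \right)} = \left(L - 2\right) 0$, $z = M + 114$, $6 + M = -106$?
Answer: $- \frac{2489}{3465} \approx -0.71833$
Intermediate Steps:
$M = -112$ ($M = -6 - 106 = -112$)
$z = 2$ ($z = -112 + 114 = 2$)
$a{\left(L \right)} = 0$ ($a{\left(L \right)} = \left(-2 + L\right) 0 = 0$)
$\frac{\left(- \frac{249}{27} - \frac{35}{55}\right) + 35}{a{\left(-9 \right)} + \left(z - 37\right)} = \frac{\left(- \frac{249}{27} - \frac{35}{55}\right) + 35}{0 + \left(2 - 37\right)} = \frac{\left(\left(-249\right) \frac{1}{27} - \frac{7}{11}\right) + 35}{0 - 35} = \frac{\left(- \frac{83}{9} - \frac{7}{11}\right) + 35}{-35} = \left(- \frac{976}{99} + 35\right) \left(- \frac{1}{35}\right) = \frac{2489}{99} \left(- \frac{1}{35}\right) = - \frac{2489}{3465}$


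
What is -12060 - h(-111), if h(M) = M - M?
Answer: -12060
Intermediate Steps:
h(M) = 0
-12060 - h(-111) = -12060 - 1*0 = -12060 + 0 = -12060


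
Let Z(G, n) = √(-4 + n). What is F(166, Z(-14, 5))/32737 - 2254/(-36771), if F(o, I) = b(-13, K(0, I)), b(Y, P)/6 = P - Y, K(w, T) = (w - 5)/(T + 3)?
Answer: 21823301/343934922 ≈ 0.063452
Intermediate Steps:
K(w, T) = (-5 + w)/(3 + T)
b(Y, P) = -6*Y + 6*P (b(Y, P) = 6*(P - Y) = -6*Y + 6*P)
F(o, I) = 78 - 30/(3 + I) (F(o, I) = -6*(-13) + 6*((-5 + 0)/(3 + I)) = 78 + 6*(-5/(3 + I)) = 78 - 30/(3 + I))
F(166, Z(-14, 5))/32737 - 2254/(-36771) = (6*(34 + 13*√(-4 + 5))/(3 + √(-4 + 5)))/32737 - 2254/(-36771) = (6*(34 + 13*√1)/(3 + √1))*(1/32737) - 2254*(-1/36771) = (6*(34 + 13*1)/(3 + 1))*(1/32737) + 322/5253 = (6*(34 + 13)/4)*(1/32737) + 322/5253 = (6*(¼)*47)*(1/32737) + 322/5253 = (141/2)*(1/32737) + 322/5253 = 141/65474 + 322/5253 = 21823301/343934922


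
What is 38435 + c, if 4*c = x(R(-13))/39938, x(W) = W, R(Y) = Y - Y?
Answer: 38435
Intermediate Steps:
R(Y) = 0
c = 0 (c = (0/39938)/4 = (0*(1/39938))/4 = (1/4)*0 = 0)
38435 + c = 38435 + 0 = 38435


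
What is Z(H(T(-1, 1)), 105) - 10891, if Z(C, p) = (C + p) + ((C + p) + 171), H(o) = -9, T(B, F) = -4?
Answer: -10528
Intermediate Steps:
Z(C, p) = 171 + 2*C + 2*p (Z(C, p) = (C + p) + (171 + C + p) = 171 + 2*C + 2*p)
Z(H(T(-1, 1)), 105) - 10891 = (171 + 2*(-9) + 2*105) - 10891 = (171 - 18 + 210) - 10891 = 363 - 10891 = -10528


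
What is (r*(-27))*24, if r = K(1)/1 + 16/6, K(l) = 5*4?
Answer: -14688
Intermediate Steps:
K(l) = 20
r = 68/3 (r = 20/1 + 16/6 = 20*1 + 16*(⅙) = 20 + 8/3 = 68/3 ≈ 22.667)
(r*(-27))*24 = ((68/3)*(-27))*24 = -612*24 = -14688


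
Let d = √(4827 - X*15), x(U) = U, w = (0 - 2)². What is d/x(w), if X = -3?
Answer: √1218/2 ≈ 17.450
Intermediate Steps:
w = 4 (w = (-2)² = 4)
d = 2*√1218 (d = √(4827 - 1*(-3)*15) = √(4827 + 3*15) = √(4827 + 45) = √4872 = 2*√1218 ≈ 69.800)
d/x(w) = (2*√1218)/4 = (2*√1218)*(¼) = √1218/2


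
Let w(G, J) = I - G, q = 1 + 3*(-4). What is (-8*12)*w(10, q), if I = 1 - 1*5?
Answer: 1344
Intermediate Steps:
q = -11 (q = 1 - 12 = -11)
I = -4 (I = 1 - 5 = -4)
w(G, J) = -4 - G
(-8*12)*w(10, q) = (-8*12)*(-4 - 1*10) = -96*(-4 - 10) = -96*(-14) = 1344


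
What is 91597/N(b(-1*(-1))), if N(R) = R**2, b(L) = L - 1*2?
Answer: 91597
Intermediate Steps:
b(L) = -2 + L (b(L) = L - 2 = -2 + L)
91597/N(b(-1*(-1))) = 91597/((-2 - 1*(-1))**2) = 91597/((-2 + 1)**2) = 91597/((-1)**2) = 91597/1 = 91597*1 = 91597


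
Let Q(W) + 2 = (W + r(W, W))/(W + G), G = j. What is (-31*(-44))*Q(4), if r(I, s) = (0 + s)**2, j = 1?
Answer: 2728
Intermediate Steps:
r(I, s) = s**2
G = 1
Q(W) = -2 + (W + W**2)/(1 + W) (Q(W) = -2 + (W + W**2)/(W + 1) = -2 + (W + W**2)/(1 + W))
(-31*(-44))*Q(4) = (-31*(-44))*(-2 + 4) = 1364*2 = 2728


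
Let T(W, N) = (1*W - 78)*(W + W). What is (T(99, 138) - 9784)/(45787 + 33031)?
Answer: -2813/39409 ≈ -0.071380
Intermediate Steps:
T(W, N) = 2*W*(-78 + W) (T(W, N) = (W - 78)*(2*W) = (-78 + W)*(2*W) = 2*W*(-78 + W))
(T(99, 138) - 9784)/(45787 + 33031) = (2*99*(-78 + 99) - 9784)/(45787 + 33031) = (2*99*21 - 9784)/78818 = (4158 - 9784)*(1/78818) = -5626*1/78818 = -2813/39409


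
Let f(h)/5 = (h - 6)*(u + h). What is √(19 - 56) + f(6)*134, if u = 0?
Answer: I*√37 ≈ 6.0828*I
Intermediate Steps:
f(h) = 5*h*(-6 + h) (f(h) = 5*((h - 6)*(0 + h)) = 5*((-6 + h)*h) = 5*(h*(-6 + h)) = 5*h*(-6 + h))
√(19 - 56) + f(6)*134 = √(19 - 56) + (5*6*(-6 + 6))*134 = √(-37) + (5*6*0)*134 = I*√37 + 0*134 = I*√37 + 0 = I*√37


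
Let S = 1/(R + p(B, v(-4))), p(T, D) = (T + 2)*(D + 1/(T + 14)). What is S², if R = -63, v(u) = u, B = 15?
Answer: 841/14303524 ≈ 5.8797e-5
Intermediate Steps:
p(T, D) = (2 + T)*(D + 1/(14 + T))
S = -29/3782 (S = 1/(-63 + (2 + 15 + 28*(-4) - 4*15² + 16*(-4)*15)/(14 + 15)) = 1/(-63 + (2 + 15 - 112 - 4*225 - 960)/29) = 1/(-63 + (2 + 15 - 112 - 900 - 960)/29) = 1/(-63 + (1/29)*(-1955)) = 1/(-63 - 1955/29) = 1/(-3782/29) = -29/3782 ≈ -0.0076679)
S² = (-29/3782)² = 841/14303524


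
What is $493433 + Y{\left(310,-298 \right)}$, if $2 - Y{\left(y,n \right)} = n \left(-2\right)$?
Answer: $492839$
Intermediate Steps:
$Y{\left(y,n \right)} = 2 + 2 n$ ($Y{\left(y,n \right)} = 2 - n \left(-2\right) = 2 - - 2 n = 2 + 2 n$)
$493433 + Y{\left(310,-298 \right)} = 493433 + \left(2 + 2 \left(-298\right)\right) = 493433 + \left(2 - 596\right) = 493433 - 594 = 492839$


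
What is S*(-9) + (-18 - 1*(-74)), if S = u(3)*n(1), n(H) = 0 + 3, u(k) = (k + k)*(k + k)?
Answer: -916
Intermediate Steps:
u(k) = 4*k² (u(k) = (2*k)*(2*k) = 4*k²)
n(H) = 3
S = 108 (S = (4*3²)*3 = (4*9)*3 = 36*3 = 108)
S*(-9) + (-18 - 1*(-74)) = 108*(-9) + (-18 - 1*(-74)) = -972 + (-18 + 74) = -972 + 56 = -916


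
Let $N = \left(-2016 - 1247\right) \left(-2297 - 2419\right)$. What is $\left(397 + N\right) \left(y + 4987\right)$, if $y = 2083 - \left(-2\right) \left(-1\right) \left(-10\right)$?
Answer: $109105918450$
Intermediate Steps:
$N = 15388308$ ($N = \left(-3263\right) \left(-4716\right) = 15388308$)
$y = 2103$ ($y = 2083 - 2 \left(-10\right) = 2083 - -20 = 2083 + 20 = 2103$)
$\left(397 + N\right) \left(y + 4987\right) = \left(397 + 15388308\right) \left(2103 + 4987\right) = 15388705 \cdot 7090 = 109105918450$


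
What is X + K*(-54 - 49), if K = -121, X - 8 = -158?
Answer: 12313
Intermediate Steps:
X = -150 (X = 8 - 158 = -150)
X + K*(-54 - 49) = -150 - 121*(-54 - 49) = -150 - 121*(-103) = -150 + 12463 = 12313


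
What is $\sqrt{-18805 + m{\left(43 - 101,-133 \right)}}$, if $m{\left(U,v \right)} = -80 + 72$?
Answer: $i \sqrt{18813} \approx 137.16 i$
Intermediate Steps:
$m{\left(U,v \right)} = -8$
$\sqrt{-18805 + m{\left(43 - 101,-133 \right)}} = \sqrt{-18805 - 8} = \sqrt{-18813} = i \sqrt{18813}$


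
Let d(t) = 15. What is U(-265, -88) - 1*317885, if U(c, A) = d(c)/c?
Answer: -16847908/53 ≈ -3.1789e+5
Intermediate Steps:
U(c, A) = 15/c
U(-265, -88) - 1*317885 = 15/(-265) - 1*317885 = 15*(-1/265) - 317885 = -3/53 - 317885 = -16847908/53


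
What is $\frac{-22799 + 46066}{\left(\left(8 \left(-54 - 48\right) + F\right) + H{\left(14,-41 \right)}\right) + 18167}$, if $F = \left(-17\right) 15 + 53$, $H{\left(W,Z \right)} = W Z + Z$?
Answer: $\frac{23267}{16534} \approx 1.4072$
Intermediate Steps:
$H{\left(W,Z \right)} = Z + W Z$
$F = -202$ ($F = -255 + 53 = -202$)
$\frac{-22799 + 46066}{\left(\left(8 \left(-54 - 48\right) + F\right) + H{\left(14,-41 \right)}\right) + 18167} = \frac{-22799 + 46066}{\left(\left(8 \left(-54 - 48\right) - 202\right) - 41 \left(1 + 14\right)\right) + 18167} = \frac{23267}{\left(\left(8 \left(-102\right) - 202\right) - 615\right) + 18167} = \frac{23267}{\left(\left(-816 - 202\right) - 615\right) + 18167} = \frac{23267}{\left(-1018 - 615\right) + 18167} = \frac{23267}{-1633 + 18167} = \frac{23267}{16534}$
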